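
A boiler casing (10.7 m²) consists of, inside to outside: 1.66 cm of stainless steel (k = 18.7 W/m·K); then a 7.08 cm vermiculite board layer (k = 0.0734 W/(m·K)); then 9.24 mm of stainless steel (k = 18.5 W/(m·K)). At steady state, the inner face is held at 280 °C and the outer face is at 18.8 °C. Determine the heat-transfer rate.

Q = 2890 W

Resistance network (inner→outer):
  R_stainless steel = L/(kA) = 0.0166/(18.7·10.7) = 8.296×10^-5 K/W
  R_vermiculite board = L/(kA) = 0.0708/(0.0734·10.7) = 0.09015 K/W
  R_stainless steel = L/(kA) = 0.00924/(18.5·10.7) = 4.668×10^-5 K/W
ΣR = 8.296×10^-5 + 0.09015 + 4.668×10^-5 = 0.09028 K/W
Q = ΔT/ΣR = (280 °C − 18.8 °C)/0.09028 = 2890 W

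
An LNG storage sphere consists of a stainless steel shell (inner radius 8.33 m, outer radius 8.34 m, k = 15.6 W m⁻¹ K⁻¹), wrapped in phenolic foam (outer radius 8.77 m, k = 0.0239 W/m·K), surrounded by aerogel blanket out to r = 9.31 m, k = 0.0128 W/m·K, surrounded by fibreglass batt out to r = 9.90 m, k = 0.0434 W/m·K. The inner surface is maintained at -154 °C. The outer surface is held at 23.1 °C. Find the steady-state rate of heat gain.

Treat each layer as a resistance in series:
  R_stainless steel = (1/8.33 − 1/8.34)/(4πk) = 1.439×10^-4/(4π·15.6) = 7.343×10^-7 K/W
  R_phenolic foam = (1/8.34 − 1/8.77)/(4πk) = 0.005879/(4π·0.0239) = 0.01957 K/W
  R_aerogel blanket = (1/8.77 − 1/9.31)/(4πk) = 0.006614/(4π·0.0128) = 0.04112 K/W
  R_fibreglass batt = (1/9.31 − 1/9.90)/(4πk) = 0.006401/(4π·0.0434) = 0.01174 K/W
ΣR = 7.343×10^-7 + 0.01957 + 0.04112 + 0.01174 = 0.07243 K/W
Q = ΔT/ΣR = (-154 °C − 23.1 °C)/0.07243 = -2450 W
(Negative Q ⇒ heat flows inward; heat gain = 2450 W.)

Q = 2450 W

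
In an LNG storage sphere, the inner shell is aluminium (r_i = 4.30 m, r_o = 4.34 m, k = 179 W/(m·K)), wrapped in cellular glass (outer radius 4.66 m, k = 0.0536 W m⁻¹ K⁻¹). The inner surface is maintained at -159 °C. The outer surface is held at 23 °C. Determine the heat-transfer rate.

Q = 7750 W

Resistance network (inner→outer):
  R_aluminium = (1/4.30 − 1/4.34)/(4πk) = 0.002143/(4π·179) = 9.529×10^-7 K/W
  R_cellular glass = (1/4.34 − 1/4.66)/(4πk) = 0.01582/(4π·0.0536) = 0.02349 K/W
ΣR = 9.529×10^-7 + 0.02349 = 0.02349 K/W
Q = ΔT/ΣR = (-159 °C − 23 °C)/0.02349 = -7750 W
(Negative Q ⇒ heat flows inward; heat gain = 7750 W.)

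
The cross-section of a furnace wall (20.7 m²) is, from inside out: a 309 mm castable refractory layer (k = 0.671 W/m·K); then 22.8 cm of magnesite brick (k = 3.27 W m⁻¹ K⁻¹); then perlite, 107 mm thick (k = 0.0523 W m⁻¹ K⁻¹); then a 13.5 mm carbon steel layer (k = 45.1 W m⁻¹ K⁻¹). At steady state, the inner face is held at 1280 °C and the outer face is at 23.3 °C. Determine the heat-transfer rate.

Series thermal resistances, inner to outer:
  R_castable refractory = L/(kA) = 0.309/(0.671·20.7) = 0.02225 K/W
  R_magnesite brick = L/(kA) = 0.228/(3.27·20.7) = 0.003368 K/W
  R_perlite = L/(kA) = 0.107/(0.0523·20.7) = 0.09884 K/W
  R_carbon steel = L/(kA) = 0.0135/(45.1·20.7) = 1.446×10^-5 K/W
ΣR = 0.02225 + 0.003368 + 0.09884 + 1.446×10^-5 = 0.1245 K/W
Q = ΔT/ΣR = (1280 °C − 23.3 °C)/0.1245 = 10100 W

Q = 10100 W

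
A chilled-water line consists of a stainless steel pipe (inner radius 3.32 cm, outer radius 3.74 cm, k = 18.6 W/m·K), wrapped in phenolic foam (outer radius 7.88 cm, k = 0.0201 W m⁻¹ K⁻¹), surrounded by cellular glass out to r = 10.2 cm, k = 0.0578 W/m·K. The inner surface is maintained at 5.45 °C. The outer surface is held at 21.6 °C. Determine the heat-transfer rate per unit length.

Q' = 2.44 W/m

Treat each layer as a resistance in series:
  R'_stainless steel = ln(0.0374/0.0332)/(2πk) = 0.1191/(2π·18.6) = 0.001019 m·K/W
  R'_phenolic foam = ln(0.0788/0.0374)/(2πk) = 0.7452/(2π·0.0201) = 5.901 m·K/W
  R'_cellular glass = ln(0.102/0.0788)/(2πk) = 0.2581/(2π·0.0578) = 0.7106 m·K/W
ΣR = 0.001019 + 5.901 + 0.7106 = 6.613 m·K/W
Q' = ΔT/ΣR = (5.45 °C − 21.6 °C)/6.613 = -2.44 W/m
(Negative Q' ⇒ heat flows inward; heat gain = 2.44 W/m.)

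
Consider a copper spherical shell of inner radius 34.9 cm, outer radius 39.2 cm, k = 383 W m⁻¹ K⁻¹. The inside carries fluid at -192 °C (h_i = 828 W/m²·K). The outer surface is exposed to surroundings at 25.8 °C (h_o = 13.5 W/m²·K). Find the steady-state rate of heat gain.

Series thermal resistances, inner to outer:
  R_conv,in = 1/(4πr²h) = 1/(4π·0.349²·828) = 7.891×10^-4 K/W
  R_copper = (1/0.349 − 1/0.392)/(4πk) = 0.3143/(4π·383) = 6.531×10^-5 K/W
  R_conv,out = 1/(4πr²h) = 1/(4π·0.392²·13.5) = 0.03836 K/W
ΣR = 7.891×10^-4 + 6.531×10^-5 + 0.03836 = 0.03921 K/W
Q = ΔT/ΣR = (-192 °C − 25.8 °C)/0.03921 = -5550 W
(Negative Q ⇒ heat flows inward; heat gain = 5550 W.)

Q = 5.55 kW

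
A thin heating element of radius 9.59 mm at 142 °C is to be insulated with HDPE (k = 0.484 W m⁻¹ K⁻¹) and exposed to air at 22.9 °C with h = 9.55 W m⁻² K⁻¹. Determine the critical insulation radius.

r_cr = 5.07 cm

For a cylinder, r_cr = k_ins/h = 0.484/9.55 = 0.0507 m = 5.07 cm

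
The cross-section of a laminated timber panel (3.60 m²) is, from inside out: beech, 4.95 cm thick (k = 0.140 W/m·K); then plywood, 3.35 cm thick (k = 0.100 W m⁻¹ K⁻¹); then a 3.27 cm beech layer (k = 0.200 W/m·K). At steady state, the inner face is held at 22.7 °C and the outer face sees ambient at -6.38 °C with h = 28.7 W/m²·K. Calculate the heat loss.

Treat each layer as a resistance in series:
  R_beech = L/(kA) = 0.0495/(0.140·3.60) = 0.09821 K/W
  R_plywood = L/(kA) = 0.0335/(0.100·3.60) = 0.09306 K/W
  R_beech = L/(kA) = 0.0327/(0.200·3.60) = 0.04542 K/W
  R_conv,out = 1/(hA) = 1/(28.7·3.60) = 0.009679 K/W
ΣR = 0.09821 + 0.09306 + 0.04542 + 0.009679 = 0.2464 K/W
Q = ΔT/ΣR = (22.7 °C − -6.38 °C)/0.2464 = 118 W

Q = 118 W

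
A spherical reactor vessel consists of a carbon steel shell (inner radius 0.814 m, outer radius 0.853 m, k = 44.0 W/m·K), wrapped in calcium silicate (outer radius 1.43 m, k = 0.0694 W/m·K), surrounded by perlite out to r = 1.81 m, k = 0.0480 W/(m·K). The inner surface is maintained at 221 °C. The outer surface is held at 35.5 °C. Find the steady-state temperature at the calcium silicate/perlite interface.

T = 93.0 °C

Treat each layer as a resistance in series:
  R_carbon steel = (1/0.814 − 1/0.853)/(4πk) = 0.05617/(4π·44.0) = 1.016×10^-4 K/W
  R_calcium silicate = (1/0.853 − 1/1.43)/(4πk) = 0.4730/(4π·0.0694) = 0.5424 K/W
  R_perlite = (1/1.43 − 1/1.81)/(4πk) = 0.1468/(4π·0.0480) = 0.2434 K/W
ΣR = 1.016×10^-4 + 0.5424 + 0.2434 = 0.7859 K/W
Q = ΔT/ΣR = (221 °C − 35.5 °C)/0.7859 = 236.0 W
From the inner boundary to the calcium silicate/perlite interface, ΣR_partial = 0.5425 K/W.
T_interface = T_in − Q·ΣR_partial = 221 °C − (236.0)(0.5425) = 93.0 °C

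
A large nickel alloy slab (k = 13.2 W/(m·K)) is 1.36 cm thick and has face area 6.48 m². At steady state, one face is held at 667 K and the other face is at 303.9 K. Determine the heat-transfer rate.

Q = kA·ΔT/L = 13.2 × 6.48 × |667 K − 303.9 K| / 0.0136 = 2.28×10^6 W

Q = 2280 kW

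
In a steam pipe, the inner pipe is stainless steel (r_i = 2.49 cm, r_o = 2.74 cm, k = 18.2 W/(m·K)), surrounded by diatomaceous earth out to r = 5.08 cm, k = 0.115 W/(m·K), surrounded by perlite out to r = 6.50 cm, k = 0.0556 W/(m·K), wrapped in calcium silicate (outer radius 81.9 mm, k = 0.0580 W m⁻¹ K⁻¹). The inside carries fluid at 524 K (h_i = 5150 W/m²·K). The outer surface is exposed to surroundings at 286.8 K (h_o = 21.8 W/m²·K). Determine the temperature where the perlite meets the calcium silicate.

T = 361.9 K

Treat each layer as a resistance in series:
  R'_conv,in = 1/(2πr h) = 1/(2π·0.0249·5150) = 0.001241 m·K/W
  R'_stainless steel = ln(0.0274/0.0249)/(2πk) = 0.09568/(2π·18.2) = 8.367×10^-4 m·K/W
  R'_diatomaceous earth = ln(0.0508/0.0274)/(2πk) = 0.6174/(2π·0.115) = 0.8544 m·K/W
  R'_perlite = ln(0.0650/0.0508)/(2πk) = 0.2465/(2π·0.0556) = 0.7056 m·K/W
  R'_calcium silicate = ln(0.0819/0.0650)/(2πk) = 0.2311/(2π·0.0580) = 0.6342 m·K/W
  R'_conv,out = 1/(2πr h) = 1/(2π·0.0819·21.8) = 0.08914 m·K/W
ΣR = 0.001241 + 8.367×10^-4 + 0.8544 + 0.7056 + 0.6342 + 0.08914 = 2.285 m·K/W
Q' = ΔT/ΣR = (524 K − 286.8 K)/2.285 = 103.8 W/m
From the inner boundary to the perlite/calcium silicate interface, ΣR_partial = 1.562 m·K/W.
T_interface = T_in − Q'·ΣR_partial = 524 K − (103.8)(1.562) = 361.9 K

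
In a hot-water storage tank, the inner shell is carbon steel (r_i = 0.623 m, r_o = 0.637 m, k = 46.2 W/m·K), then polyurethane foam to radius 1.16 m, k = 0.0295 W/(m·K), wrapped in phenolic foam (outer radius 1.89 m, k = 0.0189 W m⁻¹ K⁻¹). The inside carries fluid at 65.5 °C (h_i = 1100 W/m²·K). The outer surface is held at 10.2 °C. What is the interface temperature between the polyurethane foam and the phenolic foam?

Resistance network (inner→outer):
  R_conv,in = 1/(4πr²h) = 1/(4π·0.623²·1100) = 1.864×10^-4 K/W
  R_carbon steel = (1/0.623 − 1/0.637)/(4πk) = 0.03528/(4π·46.2) = 6.076×10^-5 K/W
  R_polyurethane foam = (1/0.637 − 1/1.16)/(4πk) = 0.7078/(4π·0.0295) = 1.909 K/W
  R_phenolic foam = (1/1.16 − 1/1.89)/(4πk) = 0.3330/(4π·0.0189) = 1.402 K/W
ΣR = 1.864×10^-4 + 6.076×10^-5 + 1.909 + 1.402 = 3.311 K/W
Q = ΔT/ΣR = (65.5 °C − 10.2 °C)/3.311 = 16.70 W
From the inner boundary to the polyurethane foam/phenolic foam interface, ΣR_partial = 1.909 K/W.
T_interface = T_in − Q·ΣR_partial = 65.5 °C − (16.70)(1.909) = 33.6 °C

T = 33.6 °C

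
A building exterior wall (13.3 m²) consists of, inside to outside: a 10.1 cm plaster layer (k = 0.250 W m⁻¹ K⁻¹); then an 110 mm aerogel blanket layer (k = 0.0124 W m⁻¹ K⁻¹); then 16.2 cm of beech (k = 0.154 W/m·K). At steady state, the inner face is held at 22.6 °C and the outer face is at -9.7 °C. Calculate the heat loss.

Q = 41.6 W

Series thermal resistances, inner to outer:
  R_plaster = L/(kA) = 0.101/(0.250·13.3) = 0.03038 K/W
  R_aerogel blanket = L/(kA) = 0.110/(0.0124·13.3) = 0.6670 K/W
  R_beech = L/(kA) = 0.162/(0.154·13.3) = 0.07909 K/W
ΣR = 0.03038 + 0.6670 + 0.07909 = 0.7765 K/W
Q = ΔT/ΣR = (22.6 °C − -9.7 °C)/0.7765 = 41.6 W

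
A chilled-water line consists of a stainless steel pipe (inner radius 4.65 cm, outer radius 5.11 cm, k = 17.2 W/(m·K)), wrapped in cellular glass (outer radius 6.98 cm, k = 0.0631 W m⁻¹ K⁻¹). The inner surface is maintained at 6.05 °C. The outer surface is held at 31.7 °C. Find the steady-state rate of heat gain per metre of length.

Resistance network (inner→outer):
  R'_stainless steel = ln(0.0511/0.0465)/(2πk) = 0.09433/(2π·17.2) = 8.729×10^-4 m·K/W
  R'_cellular glass = ln(0.0698/0.0511)/(2πk) = 0.3118/(2π·0.0631) = 0.7866 m·K/W
ΣR = 8.729×10^-4 + 0.7866 = 0.7875 m·K/W
Q' = ΔT/ΣR = (6.05 °C − 31.7 °C)/0.7875 = -32.6 W/m
(Negative Q' ⇒ heat flows inward; heat gain = 32.6 W/m.)

Q' = 32.6 W/m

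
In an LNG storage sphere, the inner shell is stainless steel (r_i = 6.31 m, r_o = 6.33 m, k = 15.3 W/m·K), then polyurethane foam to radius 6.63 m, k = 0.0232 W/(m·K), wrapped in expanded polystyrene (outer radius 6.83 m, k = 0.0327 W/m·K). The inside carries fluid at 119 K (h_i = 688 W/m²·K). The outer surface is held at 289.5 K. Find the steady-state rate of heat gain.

Series thermal resistances, inner to outer:
  R_conv,in = 1/(4πr²h) = 1/(4π·6.31²·688) = 2.905×10^-6 K/W
  R_stainless steel = (1/6.31 − 1/6.33)/(4πk) = 5.007×10^-4/(4π·15.3) = 2.604×10^-6 K/W
  R_polyurethane foam = (1/6.33 − 1/6.63)/(4πk) = 0.007148/(4π·0.0232) = 0.02452 K/W
  R_expanded polystyrene = (1/6.63 − 1/6.83)/(4πk) = 0.004417/(4π·0.0327) = 0.01075 K/W
ΣR = 2.905×10^-6 + 2.604×10^-6 + 0.02452 + 0.01075 = 0.03528 K/W
Q = ΔT/ΣR = (119 K − 289.5 K)/0.03528 = -4830 W
(Negative Q ⇒ heat flows inward; heat gain = 4830 W.)

Q = 4830 W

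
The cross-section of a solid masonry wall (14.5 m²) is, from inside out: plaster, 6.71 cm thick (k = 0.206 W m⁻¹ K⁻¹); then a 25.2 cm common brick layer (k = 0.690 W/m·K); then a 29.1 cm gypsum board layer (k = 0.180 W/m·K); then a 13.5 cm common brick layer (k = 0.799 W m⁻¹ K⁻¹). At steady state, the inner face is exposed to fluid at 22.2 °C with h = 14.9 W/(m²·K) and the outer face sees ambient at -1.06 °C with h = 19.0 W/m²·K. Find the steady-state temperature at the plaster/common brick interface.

Treat each layer as a resistance in series:
  R_conv,in = 1/(hA) = 1/(14.9·14.5) = 0.004629 K/W
  R_plaster = L/(kA) = 0.0671/(0.206·14.5) = 0.02246 K/W
  R_common brick = L/(kA) = 0.252/(0.690·14.5) = 0.02519 K/W
  R_gypsum board = L/(kA) = 0.291/(0.180·14.5) = 0.1115 K/W
  R_common brick = L/(kA) = 0.135/(0.799·14.5) = 0.01165 K/W
  R_conv,out = 1/(hA) = 1/(19.0·14.5) = 0.003630 K/W
ΣR = 0.004629 + 0.02246 + 0.02519 + 0.1115 + 0.01165 + 0.003630 = 0.1791 K/W
Q = ΔT/ΣR = (22.2 °C − -1.06 °C)/0.1791 = 129.9 W
From the inner boundary to the plaster/common brick interface, ΣR_partial = 0.02709 K/W.
T_interface = T_in − Q·ΣR_partial = 22.2 °C − (129.9)(0.02709) = 18.7 °C

T = 18.7 °C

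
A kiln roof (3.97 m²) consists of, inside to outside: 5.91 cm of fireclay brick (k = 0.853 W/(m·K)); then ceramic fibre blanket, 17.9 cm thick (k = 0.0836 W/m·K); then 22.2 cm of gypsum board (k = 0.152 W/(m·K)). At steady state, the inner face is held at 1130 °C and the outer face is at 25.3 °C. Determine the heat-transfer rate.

Resistance network (inner→outer):
  R_fireclay brick = L/(kA) = 0.0591/(0.853·3.97) = 0.01745 K/W
  R_ceramic fibre blanket = L/(kA) = 0.179/(0.0836·3.97) = 0.5393 K/W
  R_gypsum board = L/(kA) = 0.222/(0.152·3.97) = 0.3679 K/W
ΣR = 0.01745 + 0.5393 + 0.3679 = 0.9246 K/W
Q = ΔT/ΣR = (1130 °C − 25.3 °C)/0.9246 = 1190 W

Q = 1190 W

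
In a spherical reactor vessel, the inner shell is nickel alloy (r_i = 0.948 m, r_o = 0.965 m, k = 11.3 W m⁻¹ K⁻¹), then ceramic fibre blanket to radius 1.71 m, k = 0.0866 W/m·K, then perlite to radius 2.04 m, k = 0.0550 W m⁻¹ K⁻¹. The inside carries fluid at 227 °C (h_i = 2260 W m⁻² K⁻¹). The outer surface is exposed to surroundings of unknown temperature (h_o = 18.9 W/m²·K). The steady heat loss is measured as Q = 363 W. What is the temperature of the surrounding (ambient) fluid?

T_out = 26.3 °C

Sum the resistances:
  R_conv,in = 1/(4πr²h) = 1/(4π·0.948²·2260) = 3.918×10^-5 K/W
  R_nickel alloy = (1/0.948 − 1/0.965)/(4πk) = 0.01858/(4π·11.3) = 1.309×10^-4 K/W
  R_ceramic fibre blanket = (1/0.965 − 1/1.71)/(4πk) = 0.4515/(4π·0.0866) = 0.4149 K/W
  R_perlite = (1/1.71 − 1/2.04)/(4πk) = 0.09460/(4π·0.0550) = 0.1369 K/W
  R_conv,out = 1/(4πr²h) = 1/(4π·2.04²·18.9) = 0.001012 K/W
ΣR = 0.5529 K/W
ΔT = Q·ΣR = 363 × 0.5529 = 200.7 K
Heat flows outward, so T_out = T_in − ΔT = 227 − 200.7 = 26.3 °C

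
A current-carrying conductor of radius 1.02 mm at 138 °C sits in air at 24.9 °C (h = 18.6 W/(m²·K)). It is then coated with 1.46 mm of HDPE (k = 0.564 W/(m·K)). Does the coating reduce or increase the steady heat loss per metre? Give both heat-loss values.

Critical radius for a cylinder: r_cr = k/h = 0.0303 m = 3.03 cm.
Outer radius after coating: r₂ = 0.00102 + 0.00146 = 0.00248 m.
Since r₁ < r_cr and r₂ ≤ r_cr, the coating moves toward the maximum at r_cr — heat loss rises.
Bare: R = 1/(2πr₁h) = 8.389 m·K/W; Q = 113.1/8.389 = 13.5 W/m.
Coated: R = R_cond + R_conv = 3.701 m·K/W; Q = 113.1/3.701 = 30.6 W/m.

increases: 13.5 → 30.6 W/m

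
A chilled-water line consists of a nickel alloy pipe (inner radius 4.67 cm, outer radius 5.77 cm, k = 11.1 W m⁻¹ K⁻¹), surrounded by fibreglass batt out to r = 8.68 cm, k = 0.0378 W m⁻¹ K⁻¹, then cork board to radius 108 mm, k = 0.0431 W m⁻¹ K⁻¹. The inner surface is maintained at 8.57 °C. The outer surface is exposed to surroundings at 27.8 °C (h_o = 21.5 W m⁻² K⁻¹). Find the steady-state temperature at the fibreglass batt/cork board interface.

T = 21.3 °C

Resistance network (inner→outer):
  R'_nickel alloy = ln(0.0577/0.0467)/(2πk) = 0.2115/(2π·11.1) = 0.003033 m·K/W
  R'_fibreglass batt = ln(0.0868/0.0577)/(2πk) = 0.4083/(2π·0.0378) = 1.719 m·K/W
  R'_cork board = ln(0.108/0.0868)/(2πk) = 0.2185/(2π·0.0431) = 0.8069 m·K/W
  R'_conv,out = 1/(2πr h) = 1/(2π·0.108·21.5) = 0.06854 m·K/W
ΣR = 0.003033 + 1.719 + 0.8069 + 0.06854 = 2.597 m·K/W
Q' = ΔT/ΣR = (8.57 °C − 27.8 °C)/2.597 = -7.405 W/m
From the inner boundary to the fibreglass batt/cork board interface, ΣR_partial = 1.722 m·K/W.
T_interface = T_in − Q'·ΣR_partial = 8.57 °C − (-7.405)(1.722) = 21.3 °C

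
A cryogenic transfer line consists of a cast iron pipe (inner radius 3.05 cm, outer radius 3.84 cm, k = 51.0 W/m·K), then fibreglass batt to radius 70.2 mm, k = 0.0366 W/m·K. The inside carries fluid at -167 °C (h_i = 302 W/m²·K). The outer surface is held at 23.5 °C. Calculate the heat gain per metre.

Q' = 72.1 W/m

Treat each layer as a resistance in series:
  R'_conv,in = 1/(2πr h) = 1/(2π·0.0305·302) = 0.01728 m·K/W
  R'_cast iron = ln(0.0384/0.0305)/(2πk) = 0.2303/(2π·51.0) = 7.188×10^-4 m·K/W
  R'_fibreglass batt = ln(0.0702/0.0384)/(2πk) = 0.6033/(2π·0.0366) = 2.623 m·K/W
ΣR = 0.01728 + 7.188×10^-4 + 2.623 = 2.641 m·K/W
Q' = ΔT/ΣR = (-167 °C − 23.5 °C)/2.641 = -72.1 W/m
(Negative Q' ⇒ heat flows inward; heat gain = 72.1 W/m.)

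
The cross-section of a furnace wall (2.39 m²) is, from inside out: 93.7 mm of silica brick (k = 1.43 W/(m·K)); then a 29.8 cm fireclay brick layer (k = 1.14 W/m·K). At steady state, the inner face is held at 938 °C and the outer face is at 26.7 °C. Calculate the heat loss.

Q = 6.66 kW

Series thermal resistances, inner to outer:
  R_silica brick = L/(kA) = 0.0937/(1.43·2.39) = 0.02742 K/W
  R_fireclay brick = L/(kA) = 0.298/(1.14·2.39) = 0.1094 K/W
ΣR = 0.02742 + 0.1094 = 0.1368 K/W
Q = ΔT/ΣR = (938 °C − 26.7 °C)/0.1368 = 6660 W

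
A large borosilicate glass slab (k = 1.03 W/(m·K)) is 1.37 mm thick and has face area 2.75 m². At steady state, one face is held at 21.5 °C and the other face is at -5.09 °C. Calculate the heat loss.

Q = kA·ΔT/L = 1.03 × 2.75 × |21.5 °C − -5.09 °C| / 0.00137 = 55000 W

Q = 55000 W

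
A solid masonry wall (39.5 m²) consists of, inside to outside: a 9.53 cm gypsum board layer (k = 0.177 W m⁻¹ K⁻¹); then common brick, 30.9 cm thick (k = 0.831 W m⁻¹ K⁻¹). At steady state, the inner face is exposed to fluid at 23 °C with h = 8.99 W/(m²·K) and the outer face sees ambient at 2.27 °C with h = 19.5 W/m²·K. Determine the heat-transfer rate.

Series thermal resistances, inner to outer:
  R_conv,in = 1/(hA) = 1/(8.99·39.5) = 0.002816 K/W
  R_gypsum board = L/(kA) = 0.0953/(0.177·39.5) = 0.01363 K/W
  R_common brick = L/(kA) = 0.309/(0.831·39.5) = 0.009414 K/W
  R_conv,out = 1/(hA) = 1/(19.5·39.5) = 0.001298 K/W
ΣR = 0.002816 + 0.01363 + 0.009414 + 0.001298 = 0.02716 K/W
Q = ΔT/ΣR = (23 °C − 2.27 °C)/0.02716 = 763 W

Q = 763 W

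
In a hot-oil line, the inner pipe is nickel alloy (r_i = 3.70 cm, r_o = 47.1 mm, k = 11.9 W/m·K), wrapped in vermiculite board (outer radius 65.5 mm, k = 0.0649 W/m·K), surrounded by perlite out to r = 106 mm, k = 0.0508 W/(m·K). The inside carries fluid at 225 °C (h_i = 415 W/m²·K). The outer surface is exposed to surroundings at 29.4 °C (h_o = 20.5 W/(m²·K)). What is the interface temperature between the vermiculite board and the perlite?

Treat each layer as a resistance in series:
  R'_conv,in = 1/(2πr h) = 1/(2π·0.0370·415) = 0.01037 m·K/W
  R'_nickel alloy = ln(0.0471/0.0370)/(2πk) = 0.2414/(2π·11.9) = 0.003228 m·K/W
  R'_vermiculite board = ln(0.0655/0.0471)/(2πk) = 0.3298/(2π·0.0649) = 0.8087 m·K/W
  R'_perlite = ln(0.106/0.0655)/(2πk) = 0.4814/(2π·0.0508) = 1.508 m·K/W
  R'_conv,out = 1/(2πr h) = 1/(2π·0.106·20.5) = 0.07324 m·K/W
ΣR = 0.01037 + 0.003228 + 0.8087 + 1.508 + 0.07324 = 2.404 m·K/W
Q' = ΔT/ΣR = (225 °C − 29.4 °C)/2.404 = 81.36 W/m
From the inner boundary to the vermiculite board/perlite interface, ΣR_partial = 0.8223 m·K/W.
T_interface = T_in − Q'·ΣR_partial = 225 °C − (81.36)(0.8223) = 158 °C

T = 158 °C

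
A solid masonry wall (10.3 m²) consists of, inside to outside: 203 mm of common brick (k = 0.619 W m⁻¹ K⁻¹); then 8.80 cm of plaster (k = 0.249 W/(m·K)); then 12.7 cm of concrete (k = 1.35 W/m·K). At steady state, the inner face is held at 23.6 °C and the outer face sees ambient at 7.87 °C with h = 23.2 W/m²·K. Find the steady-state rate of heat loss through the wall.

Q = 198 W

Resistance network (inner→outer):
  R_common brick = L/(kA) = 0.203/(0.619·10.3) = 0.03184 K/W
  R_plaster = L/(kA) = 0.0880/(0.249·10.3) = 0.03431 K/W
  R_concrete = L/(kA) = 0.127/(1.35·10.3) = 0.009133 K/W
  R_conv,out = 1/(hA) = 1/(23.2·10.3) = 0.004185 K/W
ΣR = 0.03184 + 0.03431 + 0.009133 + 0.004185 = 0.07947 K/W
Q = ΔT/ΣR = (23.6 °C − 7.87 °C)/0.07947 = 198 W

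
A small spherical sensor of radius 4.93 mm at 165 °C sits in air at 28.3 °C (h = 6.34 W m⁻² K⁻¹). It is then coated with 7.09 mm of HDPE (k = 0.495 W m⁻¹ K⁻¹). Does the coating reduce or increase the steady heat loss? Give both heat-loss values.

increases: 0.265 → 1.29 W

Critical radius for a sphere: r_cr = 2k/h = 0.156 m = 15.6 cm.
Outer radius after coating: r₂ = 0.00493 + 0.00709 = 0.01202 m.
Since r₁ < r_cr and r₂ ≤ r_cr, the coating moves toward the maximum at r_cr — heat loss rises.
Bare: R = 1/(4πr₁²h) = 516.4 K/W; Q = 136.7/516.4 = 0.265 W.
Coated: R = R_cond + R_conv = 106.1 K/W; Q = 136.7/106.1 = 1.29 W.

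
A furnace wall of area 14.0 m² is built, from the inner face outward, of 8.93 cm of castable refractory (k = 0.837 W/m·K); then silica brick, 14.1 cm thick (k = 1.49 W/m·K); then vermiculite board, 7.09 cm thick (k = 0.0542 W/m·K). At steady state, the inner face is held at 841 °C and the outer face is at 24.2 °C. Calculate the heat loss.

Q = 7580 W

Resistance network (inner→outer):
  R_castable refractory = L/(kA) = 0.0893/(0.837·14.0) = 0.007621 K/W
  R_silica brick = L/(kA) = 0.141/(1.49·14.0) = 0.006759 K/W
  R_vermiculite board = L/(kA) = 0.0709/(0.0542·14.0) = 0.09344 K/W
ΣR = 0.007621 + 0.006759 + 0.09344 = 0.1078 K/W
Q = ΔT/ΣR = (841 °C − 24.2 °C)/0.1078 = 7580 W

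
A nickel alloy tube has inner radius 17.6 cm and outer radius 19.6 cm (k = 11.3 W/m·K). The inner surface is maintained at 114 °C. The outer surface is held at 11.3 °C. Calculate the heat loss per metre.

Q' = 2πk·ΔT/ln(r₂/r₁) = 2π × 11.3 × 102.7 / ln(0.196/0.176) = 67700 W/m

Q' = 67700 W/m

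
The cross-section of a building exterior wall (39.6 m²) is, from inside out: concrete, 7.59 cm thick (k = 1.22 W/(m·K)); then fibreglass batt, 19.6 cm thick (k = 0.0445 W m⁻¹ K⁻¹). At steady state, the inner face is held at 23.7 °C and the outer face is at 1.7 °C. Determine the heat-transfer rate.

Resistance network (inner→outer):
  R_concrete = L/(kA) = 0.0759/(1.22·39.6) = 0.001571 K/W
  R_fibreglass batt = L/(kA) = 0.196/(0.0445·39.6) = 0.1112 K/W
ΣR = 0.001571 + 0.1112 = 0.1128 K/W
Q = ΔT/ΣR = (23.7 °C − 1.7 °C)/0.1128 = 195 W

Q = 195 W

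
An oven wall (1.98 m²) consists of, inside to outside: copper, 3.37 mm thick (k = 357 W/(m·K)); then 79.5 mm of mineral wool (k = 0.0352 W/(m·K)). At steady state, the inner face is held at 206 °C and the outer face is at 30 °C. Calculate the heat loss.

Q = 154 W

Series thermal resistances, inner to outer:
  R_copper = L/(kA) = 0.00337/(357·1.98) = 4.768×10^-6 K/W
  R_mineral wool = L/(kA) = 0.0795/(0.0352·1.98) = 1.141 K/W
ΣR = 4.768×10^-6 + 1.141 = 1.141 K/W
Q = ΔT/ΣR = (206 °C − 30 °C)/1.141 = 154 W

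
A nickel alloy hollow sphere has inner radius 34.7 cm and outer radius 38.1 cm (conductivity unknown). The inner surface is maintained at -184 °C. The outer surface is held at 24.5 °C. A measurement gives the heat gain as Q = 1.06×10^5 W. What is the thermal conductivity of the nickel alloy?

ΣR = ΔT/Q = |-184 − 24.5|/1.06×10^5 = 0.001967 K/W
(1/r₁−1/r₂)/(4πk) = 0.001967 ⇒ k = 0.2572/(4π·0.001967) = 10.4 W/m·K

k = 10.4 W/m·K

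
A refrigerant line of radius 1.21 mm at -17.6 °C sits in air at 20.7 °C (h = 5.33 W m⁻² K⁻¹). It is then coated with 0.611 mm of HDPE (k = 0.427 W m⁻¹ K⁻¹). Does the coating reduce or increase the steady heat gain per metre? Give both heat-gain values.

Critical radius for a cylinder: r_cr = k/h = 0.0801 m = 8.01 cm.
Outer radius after coating: r₂ = 0.00121 + 6.11×10^-4 = 0.001821 m.
Since r₁ < r_cr and r₂ ≤ r_cr, the coating moves toward the maximum at r_cr — heat gain rises.
Bare: R = 1/(2πr₁h) = 24.68 m·K/W; Q = 38.3/24.68 = 1.55 W/m.
Coated: R = R_cond + R_conv = 16.55 m·K/W; Q = 38.3/16.55 = 2.31 W/m.

increases: 1.55 → 2.31 W/m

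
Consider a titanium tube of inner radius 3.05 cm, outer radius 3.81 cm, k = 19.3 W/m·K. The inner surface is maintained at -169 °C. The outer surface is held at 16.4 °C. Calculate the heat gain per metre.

Q' = 101 kW/m

Q' = 2πk·ΔT/ln(r₂/r₁) = 2π × 19.3 × 185.4 / ln(0.0381/0.0305) = 1.01×10^5 W/m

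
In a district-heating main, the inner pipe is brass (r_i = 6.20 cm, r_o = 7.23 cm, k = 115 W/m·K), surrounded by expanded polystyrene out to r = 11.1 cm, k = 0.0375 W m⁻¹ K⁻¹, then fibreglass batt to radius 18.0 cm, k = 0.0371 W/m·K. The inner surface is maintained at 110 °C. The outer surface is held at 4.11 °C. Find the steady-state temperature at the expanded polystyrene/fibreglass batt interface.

Series thermal resistances, inner to outer:
  R'_brass = ln(0.0723/0.0620)/(2πk) = 0.1537/(2π·115) = 2.127×10^-4 m·K/W
  R'_expanded polystyrene = ln(0.111/0.0723)/(2πk) = 0.4287/(2π·0.0375) = 1.819 m·K/W
  R'_fibreglass batt = ln(0.180/0.111)/(2πk) = 0.4834/(2π·0.0371) = 2.074 m·K/W
ΣR = 2.127×10^-4 + 1.819 + 2.074 = 3.893 m·K/W
Q' = ΔT/ΣR = (110 °C − 4.11 °C)/3.893 = 27.20 W/m
From the inner boundary to the expanded polystyrene/fibreglass batt interface, ΣR_partial = 1.819 m·K/W.
T_interface = T_in − Q'·ΣR_partial = 110 °C − (27.20)(1.819) = 60.5 °C

T = 60.5 °C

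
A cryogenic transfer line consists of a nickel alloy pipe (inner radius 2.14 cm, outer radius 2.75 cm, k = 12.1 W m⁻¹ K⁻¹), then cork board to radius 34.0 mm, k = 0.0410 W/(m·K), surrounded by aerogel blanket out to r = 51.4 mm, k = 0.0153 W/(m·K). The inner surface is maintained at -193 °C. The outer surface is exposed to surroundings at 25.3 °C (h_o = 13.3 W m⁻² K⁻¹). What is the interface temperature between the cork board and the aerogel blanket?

Resistance network (inner→outer):
  R'_nickel alloy = ln(0.0275/0.0214)/(2πk) = 0.2508/(2π·12.1) = 0.003299 m·K/W
  R'_cork board = ln(0.0340/0.0275)/(2πk) = 0.2122/(2π·0.0410) = 0.8236 m·K/W
  R'_aerogel blanket = ln(0.0514/0.0340)/(2πk) = 0.4133/(2π·0.0153) = 4.299 m·K/W
  R'_conv,out = 1/(2πr h) = 1/(2π·0.0514·13.3) = 0.2328 m·K/W
ΣR = 0.003299 + 0.8236 + 4.299 + 0.2328 = 5.359 m·K/W
Q' = ΔT/ΣR = (-193 °C − 25.3 °C)/5.359 = -40.74 W/m
From the inner boundary to the cork board/aerogel blanket interface, ΣR_partial = 0.8269 m·K/W.
T_interface = T_in − Q'·ΣR_partial = -193 °C − (-40.74)(0.8269) = -159 °C

T = -159 °C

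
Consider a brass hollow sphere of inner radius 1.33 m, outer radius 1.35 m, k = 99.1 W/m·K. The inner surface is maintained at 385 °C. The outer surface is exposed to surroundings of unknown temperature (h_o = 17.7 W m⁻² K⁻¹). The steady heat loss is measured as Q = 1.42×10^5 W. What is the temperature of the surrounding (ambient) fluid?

Series resistances:
  R_brass = (1/1.33 − 1/1.35)/(4πk) = 0.01114/(4π·99.1) = 8.945×10^-6 K/W
  R_conv,out = 1/(4πr²h) = 1/(4π·1.35²·17.7) = 0.002467 K/W
ΣR = 0.002476 K/W
ΔT = Q·ΣR = 1.42×10^5 × 0.002476 = 351.6 K
Heat flows outward, so T_out = T_in − ΔT = 385 − 351.6 = 33.4 °C

T_out = 33.4 °C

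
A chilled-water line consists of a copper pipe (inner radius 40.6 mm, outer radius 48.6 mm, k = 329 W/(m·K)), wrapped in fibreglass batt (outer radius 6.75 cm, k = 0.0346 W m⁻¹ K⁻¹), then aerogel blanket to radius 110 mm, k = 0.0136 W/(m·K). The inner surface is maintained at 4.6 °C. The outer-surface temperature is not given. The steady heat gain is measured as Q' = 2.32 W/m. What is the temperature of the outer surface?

T_out = 21.4 °C

Series resistances:
  R'_copper = ln(0.0486/0.0406)/(2πk) = 0.1799/(2π·329) = 8.701×10^-5 m·K/W
  R'_fibreglass batt = ln(0.0675/0.0486)/(2πk) = 0.3285/(2π·0.0346) = 1.511 m·K/W
  R'_aerogel blanket = ln(0.110/0.0675)/(2πk) = 0.4884/(2π·0.0136) = 5.715 m·K/W
ΣR = 7.226 m·K/W
ΔT = Q'·ΣR = 2.32 × 7.226 = 16.76 K
Heat flows inward, so T_out = T_in + ΔT = 4.6 + 16.76 = 21.4 °C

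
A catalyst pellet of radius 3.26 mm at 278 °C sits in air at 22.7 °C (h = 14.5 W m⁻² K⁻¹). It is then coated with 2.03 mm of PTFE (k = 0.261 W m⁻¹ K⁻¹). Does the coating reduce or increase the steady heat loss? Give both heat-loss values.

increases: 0.494 → 1.10 W

Critical radius for a sphere: r_cr = 2k/h = 0.0360 m = 3.60 cm.
Outer radius after coating: r₂ = 0.00326 + 0.00203 = 0.00529 m.
Since r₁ < r_cr and r₂ ≤ r_cr, the coating moves toward the maximum at r_cr — heat loss rises.
Bare: R = 1/(4πr₁²h) = 516.4 K/W; Q = 255.3/516.4 = 0.494 W.
Coated: R = R_cond + R_conv = 232.0 K/W; Q = 255.3/232.0 = 1.10 W.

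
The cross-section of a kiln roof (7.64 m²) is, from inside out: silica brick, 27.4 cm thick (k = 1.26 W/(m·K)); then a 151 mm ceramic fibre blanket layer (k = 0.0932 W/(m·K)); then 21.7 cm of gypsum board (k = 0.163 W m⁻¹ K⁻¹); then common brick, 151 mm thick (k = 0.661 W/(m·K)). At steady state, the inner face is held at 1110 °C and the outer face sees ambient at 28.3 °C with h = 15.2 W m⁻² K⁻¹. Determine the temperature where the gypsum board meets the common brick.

Series thermal resistances, inner to outer:
  R_silica brick = L/(kA) = 0.274/(1.26·7.64) = 0.02846 K/W
  R_ceramic fibre blanket = L/(kA) = 0.151/(0.0932·7.64) = 0.2121 K/W
  R_gypsum board = L/(kA) = 0.217/(0.163·7.64) = 0.1743 K/W
  R_common brick = L/(kA) = 0.151/(0.661·7.64) = 0.02990 K/W
  R_conv,out = 1/(hA) = 1/(15.2·7.64) = 0.008611 K/W
ΣR = 0.02846 + 0.2121 + 0.1743 + 0.02990 + 0.008611 = 0.4534 K/W
Q = ΔT/ΣR = (1110 °C − 28.3 °C)/0.4534 = 2386 W
From the inner boundary to the gypsum board/common brick interface, ΣR_partial = 0.4149 K/W.
T_interface = T_in − Q·ΣR_partial = 1110 °C − (2386)(0.4149) = 120 °C

T = 120 °C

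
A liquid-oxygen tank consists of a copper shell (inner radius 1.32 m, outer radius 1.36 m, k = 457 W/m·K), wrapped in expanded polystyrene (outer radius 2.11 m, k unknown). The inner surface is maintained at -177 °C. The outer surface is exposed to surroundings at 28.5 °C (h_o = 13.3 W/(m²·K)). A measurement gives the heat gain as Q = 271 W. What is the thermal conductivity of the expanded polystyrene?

ΣR = ΔT/Q = |-177 − 28.5|/271 = 0.7583 K/W
Known resistances:
  R_copper = (1/1.32 − 1/1.36)/(4πk) = 0.02228/(4π·457) = 3.880×10^-6 K/W
  R_conv,out = 1/(4πr²h) = 1/(4π·2.11²·13.3) = 0.001344 K/W
R_expanded polystyrene = ΣR − ΣR_known = 0.7583 − 0.001348 = 0.7570 K/W
(1/r₁−1/r₂)/(4πk) = 0.7570 ⇒ k = 0.2614/(4π·0.7570) = 0.0275 W/m·K

k = 0.0275 W/m·K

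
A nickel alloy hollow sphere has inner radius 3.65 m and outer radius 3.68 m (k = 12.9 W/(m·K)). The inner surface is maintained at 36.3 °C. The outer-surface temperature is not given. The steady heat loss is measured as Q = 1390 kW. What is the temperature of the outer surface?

T_out = 17.1 °C

Series resistances:
  R_nickel alloy = (1/3.65 − 1/3.68)/(4πk) = 0.002233/(4π·12.9) = 1.378×10^-5 K/W
ΣR = 1.378×10^-5 K/W
ΔT = Q·ΣR = 1.39×10^6 × 1.378×10^-5 = 19.15 K
Heat flows outward, so T_out = T_in − ΔT = 36.3 − 19.15 = 17.1 °C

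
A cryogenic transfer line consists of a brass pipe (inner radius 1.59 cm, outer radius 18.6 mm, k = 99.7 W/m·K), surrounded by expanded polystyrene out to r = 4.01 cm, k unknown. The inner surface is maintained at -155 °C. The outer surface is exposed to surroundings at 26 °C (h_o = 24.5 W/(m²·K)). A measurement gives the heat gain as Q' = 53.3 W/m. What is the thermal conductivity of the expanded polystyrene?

ΣR = ΔT/Q' = |-155 − 26|/53.3 = 3.396 m·K/W
Known resistances:
  R'_brass = ln(0.0186/0.0159)/(2πk) = 0.1568/(2π·99.7) = 2.504×10^-4 m·K/W
  R'_conv,out = 1/(2πr h) = 1/(2π·0.0401·24.5) = 0.1620 m·K/W
R_expanded polystyrene = ΣR − ΣR_known = 3.396 − 0.1623 = 3.234 m·K/W
ln(r₂/r₁)/(2πk) = 3.234 ⇒ k = 0.7682/(2π·3.234) = 0.0378 W/m·K

k = 0.0378 W/m·K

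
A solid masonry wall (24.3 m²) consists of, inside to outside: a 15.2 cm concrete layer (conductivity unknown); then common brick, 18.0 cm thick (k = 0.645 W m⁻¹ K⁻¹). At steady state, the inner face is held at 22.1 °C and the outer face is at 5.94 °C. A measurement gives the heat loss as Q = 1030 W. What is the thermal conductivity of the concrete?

ΣR = ΔT/Q = |22.1 − 5.94|/1030 = 0.01569 K/W
Known resistances:
  R_common brick = L/(kA) = 0.180/(0.645·24.3) = 0.01148 K/W
R_concrete = ΣR − ΣR_known = 0.01569 − 0.01148 = 0.004210 K/W
L/(kA) = 0.004210 ⇒ k = 0.152/(0.004210·24.3) = 1.49 W/m·K

k = 1.49 W/m·K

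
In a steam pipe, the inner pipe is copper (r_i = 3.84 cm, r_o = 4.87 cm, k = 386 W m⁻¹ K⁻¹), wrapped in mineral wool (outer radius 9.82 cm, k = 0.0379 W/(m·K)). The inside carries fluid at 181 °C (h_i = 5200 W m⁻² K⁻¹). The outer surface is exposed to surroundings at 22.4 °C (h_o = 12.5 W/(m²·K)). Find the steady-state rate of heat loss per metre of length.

Treat each layer as a resistance in series:
  R'_conv,in = 1/(2πr h) = 1/(2π·0.0384·5200) = 7.970×10^-4 m·K/W
  R'_copper = ln(0.0487/0.0384)/(2πk) = 0.2376/(2π·386) = 9.798×10^-5 m·K/W
  R'_mineral wool = ln(0.0982/0.0487)/(2πk) = 0.7013/(2π·0.0379) = 2.945 m·K/W
  R'_conv,out = 1/(2πr h) = 1/(2π·0.0982·12.5) = 0.1297 m·K/W
ΣR = 7.970×10^-4 + 9.798×10^-5 + 2.945 + 0.1297 = 3.076 m·K/W
Q' = ΔT/ΣR = (181 °C − 22.4 °C)/3.076 = 51.6 W/m

Q' = 51.6 W/m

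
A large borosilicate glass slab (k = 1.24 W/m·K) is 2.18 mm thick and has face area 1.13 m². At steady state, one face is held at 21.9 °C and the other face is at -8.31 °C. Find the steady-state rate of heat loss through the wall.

Q = 19.4 kW

Q = kA·ΔT/L = 1.24 × 1.13 × |21.9 °C − -8.31 °C| / 0.00218 = 19400 W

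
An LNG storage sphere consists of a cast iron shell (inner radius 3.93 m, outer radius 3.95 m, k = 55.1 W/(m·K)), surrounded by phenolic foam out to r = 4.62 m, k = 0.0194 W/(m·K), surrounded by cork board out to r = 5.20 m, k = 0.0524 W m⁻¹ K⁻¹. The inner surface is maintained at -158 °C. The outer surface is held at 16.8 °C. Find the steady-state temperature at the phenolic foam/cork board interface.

T = -17.4 °C

Treat each layer as a resistance in series:
  R_cast iron = (1/3.93 − 1/3.95)/(4πk) = 0.001288/(4π·55.1) = 1.861×10^-6 K/W
  R_phenolic foam = (1/3.95 − 1/4.62)/(4πk) = 0.03671/(4π·0.0194) = 0.1506 K/W
  R_cork board = (1/4.62 − 1/5.20)/(4πk) = 0.02414/(4π·0.0524) = 0.03666 K/W
ΣR = 1.861×10^-6 + 0.1506 + 0.03666 = 0.1873 K/W
Q = ΔT/ΣR = (-158 °C − 16.8 °C)/0.1873 = -933.3 W
From the inner boundary to the phenolic foam/cork board interface, ΣR_partial = 0.1506 K/W.
T_interface = T_in − Q·ΣR_partial = -158 °C − (-933.3)(0.1506) = -17.4 °C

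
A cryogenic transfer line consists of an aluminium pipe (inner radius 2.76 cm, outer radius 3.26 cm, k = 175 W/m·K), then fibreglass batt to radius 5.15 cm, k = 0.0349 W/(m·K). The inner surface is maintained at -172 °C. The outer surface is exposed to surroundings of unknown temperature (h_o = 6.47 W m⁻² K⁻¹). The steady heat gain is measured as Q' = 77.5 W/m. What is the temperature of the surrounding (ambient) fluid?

Sum the resistances:
  R'_aluminium = ln(0.0326/0.0276)/(2πk) = 0.1665/(2π·175) = 1.514×10^-4 m·K/W
  R'_fibreglass batt = ln(0.0515/0.0326)/(2πk) = 0.4573/(2π·0.0349) = 2.085 m·K/W
  R'_conv,out = 1/(2πr h) = 1/(2π·0.0515·6.47) = 0.4776 m·K/W
ΣR = 2.563 m·K/W
ΔT = Q'·ΣR = 77.5 × 2.563 = 198.6 K
Heat flows inward, so T_out = T_in + ΔT = -172 + 198.6 = 26.6 °C

T_out = 26.6 °C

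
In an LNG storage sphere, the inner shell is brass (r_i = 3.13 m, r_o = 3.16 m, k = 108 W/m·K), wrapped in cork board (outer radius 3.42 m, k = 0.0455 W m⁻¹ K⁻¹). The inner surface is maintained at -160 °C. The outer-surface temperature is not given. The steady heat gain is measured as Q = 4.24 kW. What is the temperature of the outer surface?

Sum the resistances:
  R_brass = (1/3.13 − 1/3.16)/(4πk) = 0.003033/(4π·108) = 2.235×10^-6 K/W
  R_cork board = (1/3.16 − 1/3.42)/(4πk) = 0.02406/(4π·0.0455) = 0.04208 K/W
ΣR = 0.04208 K/W
ΔT = Q·ΣR = 4240 × 0.04208 = 178.4 K
Heat flows inward, so T_out = T_in + ΔT = -160 + 178.4 = 18.4 °C

T_out = 18.4 °C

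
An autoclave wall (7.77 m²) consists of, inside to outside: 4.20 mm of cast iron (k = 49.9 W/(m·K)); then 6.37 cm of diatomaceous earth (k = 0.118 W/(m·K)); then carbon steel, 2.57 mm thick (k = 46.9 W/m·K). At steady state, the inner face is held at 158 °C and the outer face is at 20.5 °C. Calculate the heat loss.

Q = 1980 W

Treat each layer as a resistance in series:
  R_cast iron = L/(kA) = 0.00420/(49.9·7.77) = 1.083×10^-5 K/W
  R_diatomaceous earth = L/(kA) = 0.0637/(0.118·7.77) = 0.06948 K/W
  R_carbon steel = L/(kA) = 0.00257/(46.9·7.77) = 7.052×10^-6 K/W
ΣR = 1.083×10^-5 + 0.06948 + 7.052×10^-6 = 0.06950 K/W
Q = ΔT/ΣR = (158 °C − 20.5 °C)/0.06950 = 1980 W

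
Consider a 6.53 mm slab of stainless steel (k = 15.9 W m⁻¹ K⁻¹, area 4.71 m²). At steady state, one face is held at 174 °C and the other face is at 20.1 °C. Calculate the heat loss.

Q = 1760 kW

Q = kA·ΔT/L = 15.9 × 4.71 × |174 °C − 20.1 °C| / 0.00653 = 1.76×10^6 W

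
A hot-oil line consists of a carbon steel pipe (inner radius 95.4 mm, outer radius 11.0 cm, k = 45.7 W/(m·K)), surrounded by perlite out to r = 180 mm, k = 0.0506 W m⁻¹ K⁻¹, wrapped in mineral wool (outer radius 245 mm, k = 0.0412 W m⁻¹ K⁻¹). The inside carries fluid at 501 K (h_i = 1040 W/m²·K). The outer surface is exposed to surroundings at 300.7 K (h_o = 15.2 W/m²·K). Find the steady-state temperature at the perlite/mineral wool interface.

T = 389 K

Treat each layer as a resistance in series:
  R'_conv,in = 1/(2πr h) = 1/(2π·0.0954·1040) = 0.001604 m·K/W
  R'_carbon steel = ln(0.110/0.0954)/(2πk) = 0.1424/(2π·45.7) = 4.959×10^-4 m·K/W
  R'_perlite = ln(0.180/0.110)/(2πk) = 0.4925/(2π·0.0506) = 1.549 m·K/W
  R'_mineral wool = ln(0.245/0.180)/(2πk) = 0.3083/(2π·0.0412) = 1.191 m·K/W
  R'_conv,out = 1/(2πr h) = 1/(2π·0.245·15.2) = 0.04274 m·K/W
ΣR = 0.001604 + 4.959×10^-4 + 1.549 + 1.191 + 0.04274 = 2.785 m·K/W
Q' = ΔT/ΣR = (501 K − 300.7 K)/2.785 = 71.92 W/m
From the inner boundary to the perlite/mineral wool interface, ΣR_partial = 1.551 m·K/W.
T_interface = T_in − Q'·ΣR_partial = 501 K − (71.92)(1.551) = 389 K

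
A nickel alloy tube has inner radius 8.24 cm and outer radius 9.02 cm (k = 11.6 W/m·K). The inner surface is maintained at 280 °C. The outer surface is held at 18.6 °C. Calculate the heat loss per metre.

Q' = 2.11×10^5 W/m

Q' = 2πk·ΔT/ln(r₂/r₁) = 2π × 11.6 × 261.4 / ln(0.0902/0.0824) = 2.11×10^5 W/m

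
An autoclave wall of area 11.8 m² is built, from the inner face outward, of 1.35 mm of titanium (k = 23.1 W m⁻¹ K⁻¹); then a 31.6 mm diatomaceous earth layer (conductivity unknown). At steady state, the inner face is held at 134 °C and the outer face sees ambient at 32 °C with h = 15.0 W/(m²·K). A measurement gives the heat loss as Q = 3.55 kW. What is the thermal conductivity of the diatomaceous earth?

ΣR = ΔT/Q = |134 − 32|/3550 = 0.02873 K/W
Known resistances:
  R_titanium = L/(kA) = 0.00135/(23.1·11.8) = 4.953×10^-6 K/W
  R_conv,out = 1/(hA) = 1/(15.0·11.8) = 0.005650 K/W
R_diatomaceous earth = ΣR − ΣR_known = 0.02873 − 0.005655 = 0.02307 K/W
L/(kA) = 0.02307 ⇒ k = 0.0316/(0.02307·11.8) = 0.116 W/m·K

k = 0.116 W/m·K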